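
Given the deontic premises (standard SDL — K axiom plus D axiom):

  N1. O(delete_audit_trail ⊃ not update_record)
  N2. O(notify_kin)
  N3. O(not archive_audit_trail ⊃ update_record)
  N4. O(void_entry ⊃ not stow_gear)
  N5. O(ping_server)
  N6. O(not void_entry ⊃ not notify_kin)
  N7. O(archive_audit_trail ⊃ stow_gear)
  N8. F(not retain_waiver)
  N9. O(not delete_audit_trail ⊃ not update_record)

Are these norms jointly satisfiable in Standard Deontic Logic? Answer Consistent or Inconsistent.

Inconsistent

By case analysis on delete_audit_trail: premise 1 gives O(delete_audit_trail ⊃ not update_record) and premise 9 gives O(not delete_audit_trail ⊃ not update_record), so O(not update_record) either way.
The contrapositive of premise 3 (O(not archive_audit_trail ⊃ update_record)) is O(not update_record ⊃ archive_audit_trail), and O(not update_record) is already established, so O(archive_audit_trail).
Applying K to premise 7 (O(archive_audit_trail ⊃ stow_gear)) and O(archive_audit_trail) yields O(stow_gear).
The contrapositive of premise 4 (O(void_entry ⊃ not stow_gear)) is O(stow_gear ⊃ not void_entry), and O(stow_gear) is already established, so O(not void_entry).
With premise 6, O(not void_entry ⊃ not notify_kin), the K-axiom yields O(not notify_kin).
But premise 2 directly asserts O(notify_kin).
We now have both O(not notify_kin) and O(notify_kin) — notify_kin is simultaneously obligatory and forbidden, violating the D-axiom.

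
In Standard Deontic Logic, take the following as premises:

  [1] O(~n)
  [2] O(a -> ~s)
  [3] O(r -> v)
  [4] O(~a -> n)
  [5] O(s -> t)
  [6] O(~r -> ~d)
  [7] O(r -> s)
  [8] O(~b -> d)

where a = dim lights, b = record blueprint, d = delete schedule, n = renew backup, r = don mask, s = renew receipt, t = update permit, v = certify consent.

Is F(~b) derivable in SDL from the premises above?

Premise 1 states O(~n) outright.
Premise 4, O(~a -> n), contraposes to O(~n -> a); with O(~n) we get O(a).
Premise 2 is O(a -> ~s); since O(a), deontic closure gives O(~s).
Premise 7 is O(r -> s); contrapositively O(~s -> ~r). Since O(~s) holds, K gives O(~r).
Premise 6 is O(~r -> ~d); since O(~r), deontic closure gives O(~d).
Premise 8, O(~b -> d), contraposes to O(~d -> b); with O(~d) we get O(b).
Premises 3, 5 do not contribute to this derivation.
So O(b) holds, i.e. F(~b). The claim follows.

Yes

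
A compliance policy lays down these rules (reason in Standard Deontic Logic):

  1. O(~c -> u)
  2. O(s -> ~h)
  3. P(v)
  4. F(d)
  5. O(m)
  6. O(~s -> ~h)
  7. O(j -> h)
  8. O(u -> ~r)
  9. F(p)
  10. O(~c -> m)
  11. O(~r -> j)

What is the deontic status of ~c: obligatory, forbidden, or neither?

Forbidden

Premises 2 and 6 cover both cases: O(s -> ~h) and O(~s -> ~h). Since s ∨ ~s is a tautology, O(~h) follows.
Premise 7, O(j -> h), contraposes to O(~h -> ~j); with O(~h) we get O(~j).
Premise 11, O(~r -> j), contraposes to O(~j -> r); with O(~j) we get O(r).
The contrapositive of premise 8 (O(u -> ~r)) is O(r -> ~u), and O(r) is already established, so O(~u).
Premise 1, O(~c -> u), contraposes to O(~u -> c); with O(~u) we get O(c).
Premises 3, 4, 5, 9, 10 do not contribute to this derivation.
Thus O(c), which is F(~c): ~c is forbidden.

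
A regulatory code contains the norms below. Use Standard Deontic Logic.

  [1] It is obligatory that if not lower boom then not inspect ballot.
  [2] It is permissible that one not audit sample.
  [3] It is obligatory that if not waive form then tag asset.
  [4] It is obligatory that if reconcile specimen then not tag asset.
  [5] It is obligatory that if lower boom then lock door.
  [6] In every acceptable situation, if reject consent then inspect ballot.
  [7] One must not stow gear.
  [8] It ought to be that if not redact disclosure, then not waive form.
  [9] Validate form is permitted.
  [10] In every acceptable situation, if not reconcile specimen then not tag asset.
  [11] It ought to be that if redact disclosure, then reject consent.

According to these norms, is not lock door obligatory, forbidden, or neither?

By case analysis on reconcile_specimen: premise 4 gives O(reconcile_specimen → ¬tag_asset) and premise 10 gives O(¬reconcile_specimen → ¬tag_asset), so O(¬tag_asset) either way.
Premise 3, O(¬waive_form → tag_asset), contraposes to O(¬tag_asset → waive_form); with O(¬tag_asset) we get O(waive_form).
The contrapositive of premise 8 (O(¬redact_disclosure → ¬waive_form)) is O(waive_form → redact_disclosure), and O(waive_form) is already established, so O(redact_disclosure).
Applying K to premise 11 (O(redact_disclosure → reject_consent)) and O(redact_disclosure) yields O(reject_consent).
With premise 6, O(reject_consent → inspect_ballot), the K-axiom yields O(inspect_ballot).
The contrapositive of premise 1 (O(¬lower_boom → ¬inspect_ballot)) is O(inspect_ballot → lower_boom), and O(inspect_ballot) is already established, so O(lower_boom).
From O(lower_boom) and premise 5, O(lower_boom → lock_door), we obtain O(lock_door).
Premises 2, 7, 9 do not contribute to this derivation.
Thus O(lock_door), which is F(¬lock_door): ¬lock_door is forbidden.

Forbidden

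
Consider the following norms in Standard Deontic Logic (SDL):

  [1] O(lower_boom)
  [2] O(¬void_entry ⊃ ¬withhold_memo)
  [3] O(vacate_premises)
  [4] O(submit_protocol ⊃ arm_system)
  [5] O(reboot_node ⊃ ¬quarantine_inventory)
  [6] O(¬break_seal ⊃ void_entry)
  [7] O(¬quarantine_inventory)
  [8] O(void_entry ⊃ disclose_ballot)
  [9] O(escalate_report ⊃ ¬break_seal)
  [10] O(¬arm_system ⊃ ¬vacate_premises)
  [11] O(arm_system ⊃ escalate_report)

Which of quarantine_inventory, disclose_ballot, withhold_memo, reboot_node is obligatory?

Premise 3 gives O(vacate_premises).
The contrapositive of premise 10 (O(¬arm_system ⊃ ¬vacate_premises)) is O(vacate_premises ⊃ arm_system), and O(vacate_premises) is already established, so O(arm_system).
With premise 11, O(arm_system ⊃ escalate_report), the K-axiom yields O(escalate_report).
With premise 9, O(escalate_report ⊃ ¬break_seal), the K-axiom yields O(¬break_seal).
From O(¬break_seal) and premise 6, O(¬break_seal ⊃ void_entry), we obtain O(void_entry).
With premise 8, O(void_entry ⊃ disclose_ballot), the K-axiom yields O(disclose_ballot).
So O(disclose_ballot) holds — disclose_ballot is obligatory. None of the other listed options is made obligatory by any chain of premises.

disclose_ballot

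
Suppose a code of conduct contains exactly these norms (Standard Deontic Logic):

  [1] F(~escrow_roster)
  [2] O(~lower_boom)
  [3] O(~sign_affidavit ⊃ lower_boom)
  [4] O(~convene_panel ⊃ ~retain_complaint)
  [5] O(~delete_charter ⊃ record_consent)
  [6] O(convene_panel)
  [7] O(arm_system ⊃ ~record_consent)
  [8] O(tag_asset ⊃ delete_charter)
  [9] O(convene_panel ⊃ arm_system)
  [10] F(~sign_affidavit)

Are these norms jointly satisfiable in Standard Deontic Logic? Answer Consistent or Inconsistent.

Consistent

Premise 3 is O(~sign_affidavit ⊃ lower_boom), but O(~sign_affidavit) is not derivable from the premises, so it does not yield O(lower_boom).
So O(lower_boom) is not derivable, and the apparent clash with O(~lower_boom) does not arise.
A world satisfying every obligation exists (e.g. arm_system=true, convene_panel=true, delete_charter=true, escrow_roster=true, lower_boom=false, record_consent=false, retain_complaint=false, sign_affidavit=true, tag_asset=false); no atom is both obligatory and forbidden, so the set is consistent.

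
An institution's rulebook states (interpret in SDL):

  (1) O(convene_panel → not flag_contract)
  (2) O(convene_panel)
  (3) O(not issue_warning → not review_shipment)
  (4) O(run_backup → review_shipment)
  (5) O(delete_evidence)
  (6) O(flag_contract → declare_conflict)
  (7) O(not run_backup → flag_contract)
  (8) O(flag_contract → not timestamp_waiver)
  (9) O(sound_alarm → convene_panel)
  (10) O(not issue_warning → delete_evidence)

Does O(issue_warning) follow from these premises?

Yes

Premise 2 states O(convene_panel) outright.
Premise 1 is O(convene_panel → not flag_contract); since O(convene_panel), deontic closure gives O(not flag_contract).
The contrapositive of premise 7 (O(not run_backup → flag_contract)) is O(not flag_contract → run_backup), and O(not flag_contract) is already established, so O(run_backup).
Premise 4 is O(run_backup → review_shipment); since O(run_backup), deontic closure gives O(review_shipment).
Premise 3, O(not issue_warning → not review_shipment), contraposes to O(review_shipment → issue_warning); with O(review_shipment) we get O(issue_warning).
Premises 5, 6, 8, 9, 10 do not contribute to this derivation.
So O(issue_warning) follows.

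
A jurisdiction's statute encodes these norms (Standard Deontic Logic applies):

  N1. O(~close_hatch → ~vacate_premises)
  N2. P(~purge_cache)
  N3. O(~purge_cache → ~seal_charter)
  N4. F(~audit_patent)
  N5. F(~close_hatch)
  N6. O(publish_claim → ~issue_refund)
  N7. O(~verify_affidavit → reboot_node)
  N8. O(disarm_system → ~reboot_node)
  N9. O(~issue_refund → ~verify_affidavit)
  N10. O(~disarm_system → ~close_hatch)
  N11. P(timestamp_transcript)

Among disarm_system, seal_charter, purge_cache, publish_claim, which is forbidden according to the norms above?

publish_claim

F(~close_hatch) at premise 5 means O(close_hatch).
Premise 10 is O(~disarm_system → ~close_hatch); contrapositively O(close_hatch → disarm_system). Since O(close_hatch) holds, K gives O(disarm_system).
Applying K to premise 8 (O(disarm_system → ~reboot_node)) and O(disarm_system) yields O(~reboot_node).
Premise 7 is O(~verify_affidavit → reboot_node); contrapositively O(~reboot_node → verify_affidavit). Since O(~reboot_node) holds, K gives O(verify_affidavit).
Premise 9, O(~issue_refund → ~verify_affidavit), contraposes to O(verify_affidavit → issue_refund); with O(verify_affidavit) we get O(issue_refund).
Premise 6, O(publish_claim → ~issue_refund), contraposes to O(issue_refund → ~publish_claim); with O(issue_refund) we get O(~publish_claim).
So O(~publish_claim) holds, i.e. publish_claim is forbidden. None of the other listed options is forbidden under the premises.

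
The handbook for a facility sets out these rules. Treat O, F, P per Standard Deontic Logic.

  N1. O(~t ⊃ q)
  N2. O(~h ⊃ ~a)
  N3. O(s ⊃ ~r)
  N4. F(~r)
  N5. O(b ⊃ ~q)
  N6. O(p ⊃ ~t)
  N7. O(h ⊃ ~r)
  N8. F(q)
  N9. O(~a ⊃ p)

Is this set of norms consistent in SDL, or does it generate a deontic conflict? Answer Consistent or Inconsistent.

Inconsistent

Premise 8 is F(q), i.e. O(~q).
The contrapositive of premise 1 (O(~t ⊃ q)) is O(~q ⊃ t), and O(~q) is already established, so O(t).
The contrapositive of premise 6 (O(p ⊃ ~t)) is O(t ⊃ ~p), and O(t) is already established, so O(~p).
The contrapositive of premise 9 (O(~a ⊃ p)) is O(~p ⊃ a), and O(~p) is already established, so O(a).
Premise 2 is O(~h ⊃ ~a); contrapositively O(a ⊃ h). Since O(a) holds, K gives O(h).
Applying K to premise 7 (O(h ⊃ ~r)) and O(h) yields O(~r).
However, F(~r) at premise 4 amounts to O(r).
We now have both O(~r) and O(r) — r is simultaneously obligatory and forbidden, violating the D-axiom.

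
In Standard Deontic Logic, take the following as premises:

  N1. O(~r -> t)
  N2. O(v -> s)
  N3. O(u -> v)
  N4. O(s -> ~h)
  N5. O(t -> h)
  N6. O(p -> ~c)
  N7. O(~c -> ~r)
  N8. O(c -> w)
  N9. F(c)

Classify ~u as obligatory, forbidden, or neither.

Premise 9, F(c), is equivalent to O(~c).
From O(~c) and premise 7, O(~c -> ~r), we obtain O(~r).
Applying K to premise 1 (O(~r -> t)) and O(~r) yields O(t).
Applying K to premise 5 (O(t -> h)) and O(t) yields O(h).
Premise 4, O(s -> ~h), contraposes to O(h -> ~s); with O(h) we get O(~s).
The contrapositive of premise 2 (O(v -> s)) is O(~s -> ~v), and O(~s) is already established, so O(~v).
Premise 3 is O(u -> v); contrapositively O(~v -> ~u). Since O(~v) holds, K gives O(~u).
Premises 6, 8 do not contribute to this derivation.
Hence ~u is obligatory.

Obligatory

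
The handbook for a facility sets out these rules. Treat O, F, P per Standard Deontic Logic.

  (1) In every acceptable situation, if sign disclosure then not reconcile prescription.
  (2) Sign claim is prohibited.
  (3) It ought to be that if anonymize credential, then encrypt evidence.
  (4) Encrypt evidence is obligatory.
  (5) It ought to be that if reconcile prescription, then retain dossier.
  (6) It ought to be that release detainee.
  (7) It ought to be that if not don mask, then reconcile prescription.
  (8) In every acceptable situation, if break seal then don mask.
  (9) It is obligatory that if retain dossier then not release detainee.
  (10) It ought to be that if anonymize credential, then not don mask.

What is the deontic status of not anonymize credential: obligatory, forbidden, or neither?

From premise 6 we have O(release_detainee).
The contrapositive of premise 9 (O(retain_dossier → ¬release_detainee)) is O(release_detainee → ¬retain_dossier), and O(release_detainee) is already established, so O(¬retain_dossier).
Premise 5, O(reconcile_prescription → retain_dossier), contraposes to O(¬retain_dossier → ¬reconcile_prescription); with O(¬retain_dossier) we get O(¬reconcile_prescription).
The contrapositive of premise 7 (O(¬don_mask → reconcile_prescription)) is O(¬reconcile_prescription → don_mask), and O(¬reconcile_prescription) is already established, so O(don_mask).
Premise 10 is O(anonymize_credential → ¬don_mask); contrapositively O(don_mask → ¬anonymize_credential). Since O(don_mask) holds, K gives O(¬anonymize_credential).
Premises 1, 2, 3, 4, 8 do not contribute to this derivation.
Hence ¬anonymize_credential is obligatory.

Obligatory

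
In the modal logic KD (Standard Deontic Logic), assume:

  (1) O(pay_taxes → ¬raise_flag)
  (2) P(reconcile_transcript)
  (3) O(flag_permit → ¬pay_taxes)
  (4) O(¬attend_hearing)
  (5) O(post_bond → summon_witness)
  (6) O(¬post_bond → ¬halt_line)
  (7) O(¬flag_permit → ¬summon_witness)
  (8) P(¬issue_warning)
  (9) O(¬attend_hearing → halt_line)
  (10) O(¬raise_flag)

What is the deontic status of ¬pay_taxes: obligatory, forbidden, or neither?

Premise 4 states O(¬attend_hearing) outright.
Premise 9 is O(¬attend_hearing → halt_line); since O(¬attend_hearing), deontic closure gives O(halt_line).
Premise 6 is O(¬post_bond → ¬halt_line); contrapositively O(halt_line → post_bond). Since O(halt_line) holds, K gives O(post_bond).
Applying K to premise 5 (O(post_bond → summon_witness)) and O(post_bond) yields O(summon_witness).
The contrapositive of premise 7 (O(¬flag_permit → ¬summon_witness)) is O(summon_witness → flag_permit), and O(summon_witness) is already established, so O(flag_permit).
Applying K to premise 3 (O(flag_permit → ¬pay_taxes)) and O(flag_permit) yields O(¬pay_taxes).
Premises 1, 2, 8, 10 do not contribute to this derivation.
Hence ¬pay_taxes is obligatory.

Obligatory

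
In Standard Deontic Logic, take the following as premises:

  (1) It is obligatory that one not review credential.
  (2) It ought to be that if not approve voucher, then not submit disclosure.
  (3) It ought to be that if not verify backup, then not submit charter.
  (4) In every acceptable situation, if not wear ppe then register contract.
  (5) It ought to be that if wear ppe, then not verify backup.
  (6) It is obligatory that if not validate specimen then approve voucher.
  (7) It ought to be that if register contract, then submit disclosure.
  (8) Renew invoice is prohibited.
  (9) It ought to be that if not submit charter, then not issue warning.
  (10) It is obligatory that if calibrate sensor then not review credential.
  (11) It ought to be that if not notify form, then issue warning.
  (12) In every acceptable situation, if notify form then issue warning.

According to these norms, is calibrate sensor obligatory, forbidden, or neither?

Neither

Premise 10 is O(calibrate_sensor → ¬review_credential); even if O(¬review_credential) held, inferring O(calibrate_sensor) would be affirming the consequent — invalid.
No premise or chain of K-axiom applications forces O(calibrate_sensor), and none forces O(¬calibrate_sensor). So calibrate_sensor is neither obligatory nor forbidden under these norms.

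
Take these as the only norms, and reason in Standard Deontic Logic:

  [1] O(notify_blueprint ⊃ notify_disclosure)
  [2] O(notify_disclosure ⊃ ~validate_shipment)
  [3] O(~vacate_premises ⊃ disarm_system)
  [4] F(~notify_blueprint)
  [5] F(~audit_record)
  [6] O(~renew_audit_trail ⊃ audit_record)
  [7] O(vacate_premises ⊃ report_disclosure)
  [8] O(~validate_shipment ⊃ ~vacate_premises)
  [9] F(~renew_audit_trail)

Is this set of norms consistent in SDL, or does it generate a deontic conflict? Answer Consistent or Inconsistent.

Consistent

Premise 6 is O(~renew_audit_trail ⊃ audit_record); even if O(audit_record) held, inferring O(~renew_audit_trail) would be affirming the consequent — invalid.
So O(~renew_audit_trail) is not derivable, and the apparent clash with O(renew_audit_trail) does not arise.
A world satisfying every obligation exists (e.g. audit_record=true, disarm_system=true, notify_blueprint=true, notify_disclosure=true, renew_audit_trail=true, report_disclosure=false, vacate_premises=false, validate_shipment=false); no atom is both obligatory and forbidden, so the set is consistent.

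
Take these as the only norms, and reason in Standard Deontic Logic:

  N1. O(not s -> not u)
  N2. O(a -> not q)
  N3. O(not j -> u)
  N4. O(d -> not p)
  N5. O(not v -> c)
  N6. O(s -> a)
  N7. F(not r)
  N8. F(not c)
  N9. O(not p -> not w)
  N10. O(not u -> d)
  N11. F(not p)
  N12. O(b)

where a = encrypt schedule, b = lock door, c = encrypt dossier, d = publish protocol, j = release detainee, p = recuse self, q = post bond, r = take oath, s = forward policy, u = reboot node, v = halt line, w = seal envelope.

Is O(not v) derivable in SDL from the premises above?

Premise 5 is O(not v -> c); even if O(c) held, inferring O(not v) would be affirming the consequent — invalid.
No other premise forces O(not v). An ideal world satisfying every premise can still have not v false, so O(not v) is not derivable.

No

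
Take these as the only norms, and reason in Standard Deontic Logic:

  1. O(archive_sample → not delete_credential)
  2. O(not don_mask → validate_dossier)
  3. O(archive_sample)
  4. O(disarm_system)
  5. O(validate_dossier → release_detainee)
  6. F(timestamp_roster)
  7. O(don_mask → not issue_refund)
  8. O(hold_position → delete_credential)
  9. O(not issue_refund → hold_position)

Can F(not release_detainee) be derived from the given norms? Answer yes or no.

Yes

Premise 3 gives O(archive_sample).
With premise 1, O(archive_sample → not delete_credential), the K-axiom yields O(not delete_credential).
The contrapositive of premise 8 (O(hold_position → delete_credential)) is O(not delete_credential → not hold_position), and O(not delete_credential) is already established, so O(not hold_position).
Premise 9 is O(not issue_refund → hold_position); contrapositively O(not hold_position → issue_refund). Since O(not hold_position) holds, K gives O(issue_refund).
Premise 7 is O(don_mask → not issue_refund); contrapositively O(issue_refund → not don_mask). Since O(issue_refund) holds, K gives O(not don_mask).
Applying K to premise 2 (O(not don_mask → validate_dossier)) and O(not don_mask) yields O(validate_dossier).
With premise 5, O(validate_dossier → release_detainee), the K-axiom yields O(release_detainee).
Premises 4, 6 do not contribute to this derivation.
So O(release_detainee) holds, i.e. F(not release_detainee). The claim follows.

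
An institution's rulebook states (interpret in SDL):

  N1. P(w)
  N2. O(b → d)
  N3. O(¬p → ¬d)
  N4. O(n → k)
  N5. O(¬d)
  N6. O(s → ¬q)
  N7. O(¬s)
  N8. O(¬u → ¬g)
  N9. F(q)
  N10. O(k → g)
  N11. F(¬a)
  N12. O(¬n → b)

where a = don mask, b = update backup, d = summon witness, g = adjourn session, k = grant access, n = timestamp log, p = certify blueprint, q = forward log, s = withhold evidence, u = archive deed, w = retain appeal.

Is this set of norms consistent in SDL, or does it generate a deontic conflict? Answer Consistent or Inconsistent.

Consistent

Premise 6 is O(s → ¬q); even if O(¬q) held, inferring O(s) would be affirming the consequent — invalid.
So O(s) is not derivable, and the apparent clash with O(¬s) does not arise.
A world satisfying every obligation exists (e.g. a=true, b=false, d=false, g=true, k=true, n=true, p=false, q=false, s=false, u=true, w=false); no atom is both obligatory and forbidden, so the set is consistent.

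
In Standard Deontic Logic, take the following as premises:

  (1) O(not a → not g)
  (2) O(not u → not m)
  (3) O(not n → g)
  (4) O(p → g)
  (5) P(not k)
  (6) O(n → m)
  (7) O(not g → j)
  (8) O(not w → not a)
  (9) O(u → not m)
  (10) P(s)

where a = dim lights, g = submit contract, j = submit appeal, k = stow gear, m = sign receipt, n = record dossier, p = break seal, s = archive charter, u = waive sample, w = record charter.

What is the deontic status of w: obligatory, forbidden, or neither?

Obligatory

Premises 9 and 2 are O(u → not m) and O(not u → not m); every ideal world satisfies u or not u, so in either case not m holds — hence O(not m).
Premise 6 is O(n → m); contrapositively O(not m → not n). Since O(not m) holds, K gives O(not n).
With premise 3, O(not n → g), the K-axiom yields O(g).
Premise 1, O(not a → not g), contraposes to O(g → a); with O(g) we get O(a).
Premise 8 is O(not w → not a); contrapositively O(a → w). Since O(a) holds, K gives O(w).
Premises 4, 5, 7, 10 do not contribute to this derivation.
Hence w is obligatory.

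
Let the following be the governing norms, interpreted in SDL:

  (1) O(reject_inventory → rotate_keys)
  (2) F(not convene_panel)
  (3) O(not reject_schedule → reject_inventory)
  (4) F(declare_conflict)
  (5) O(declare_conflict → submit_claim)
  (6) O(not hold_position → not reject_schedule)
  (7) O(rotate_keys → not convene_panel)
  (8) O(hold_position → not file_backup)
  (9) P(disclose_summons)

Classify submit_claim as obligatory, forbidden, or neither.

Neither

Premise 5 is O(declare_conflict → submit_claim), but O(declare_conflict) is not derivable from the premises, so it does not yield O(submit_claim).
No premise or chain of K-axiom applications forces O(submit_claim), and none forces O(not submit_claim). So submit_claim is neither obligatory nor forbidden under these norms.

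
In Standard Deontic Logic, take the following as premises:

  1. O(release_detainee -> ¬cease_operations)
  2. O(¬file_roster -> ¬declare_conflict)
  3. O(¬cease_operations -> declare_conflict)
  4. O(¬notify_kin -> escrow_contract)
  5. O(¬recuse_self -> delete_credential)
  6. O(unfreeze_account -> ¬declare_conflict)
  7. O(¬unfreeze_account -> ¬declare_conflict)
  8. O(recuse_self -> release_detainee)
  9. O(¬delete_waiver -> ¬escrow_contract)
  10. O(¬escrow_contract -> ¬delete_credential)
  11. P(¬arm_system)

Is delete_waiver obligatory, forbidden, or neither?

Obligatory

Premises 6 and 7 cover both cases: O(unfreeze_account -> ¬declare_conflict) and O(¬unfreeze_account -> ¬declare_conflict). Since unfreeze_account ∨ ¬unfreeze_account is a tautology, O(¬declare_conflict) follows.
Premise 3 is O(¬cease_operations -> declare_conflict); contrapositively O(¬declare_conflict -> cease_operations). Since O(¬declare_conflict) holds, K gives O(cease_operations).
Premise 1, O(release_detainee -> ¬cease_operations), contraposes to O(cease_operations -> ¬release_detainee); with O(cease_operations) we get O(¬release_detainee).
The contrapositive of premise 8 (O(recuse_self -> release_detainee)) is O(¬release_detainee -> ¬recuse_self), and O(¬release_detainee) is already established, so O(¬recuse_self).
From O(¬recuse_self) and premise 5, O(¬recuse_self -> delete_credential), we obtain O(delete_credential).
The contrapositive of premise 10 (O(¬escrow_contract -> ¬delete_credential)) is O(delete_credential -> escrow_contract), and O(delete_credential) is already established, so O(escrow_contract).
The contrapositive of premise 9 (O(¬delete_waiver -> ¬escrow_contract)) is O(escrow_contract -> delete_waiver), and O(escrow_contract) is already established, so O(delete_waiver).
Premises 2, 4, 11 do not contribute to this derivation.
Hence delete_waiver is obligatory.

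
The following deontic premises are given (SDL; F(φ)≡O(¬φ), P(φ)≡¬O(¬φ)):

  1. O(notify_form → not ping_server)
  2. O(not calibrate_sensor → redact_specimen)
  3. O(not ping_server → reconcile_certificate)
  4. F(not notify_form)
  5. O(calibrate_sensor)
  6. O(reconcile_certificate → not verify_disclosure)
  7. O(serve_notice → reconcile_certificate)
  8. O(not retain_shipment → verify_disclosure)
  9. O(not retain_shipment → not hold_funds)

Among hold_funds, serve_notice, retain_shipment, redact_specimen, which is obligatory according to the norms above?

F(not notify_form) at premise 4 means O(notify_form).
Applying K to premise 1 (O(notify_form → not ping_server)) and O(notify_form) yields O(not ping_server).
With premise 3, O(not ping_server → reconcile_certificate), the K-axiom yields O(reconcile_certificate).
Applying K to premise 6 (O(reconcile_certificate → not verify_disclosure)) and O(reconcile_certificate) yields O(not verify_disclosure).
Premise 8, O(not retain_shipment → verify_disclosure), contraposes to O(not verify_disclosure → retain_shipment); with O(not verify_disclosure) we get O(retain_shipment).
So O(retain_shipment) holds — retain_shipment is obligatory. None of the other listed options is made obligatory by any chain of premises.

retain_shipment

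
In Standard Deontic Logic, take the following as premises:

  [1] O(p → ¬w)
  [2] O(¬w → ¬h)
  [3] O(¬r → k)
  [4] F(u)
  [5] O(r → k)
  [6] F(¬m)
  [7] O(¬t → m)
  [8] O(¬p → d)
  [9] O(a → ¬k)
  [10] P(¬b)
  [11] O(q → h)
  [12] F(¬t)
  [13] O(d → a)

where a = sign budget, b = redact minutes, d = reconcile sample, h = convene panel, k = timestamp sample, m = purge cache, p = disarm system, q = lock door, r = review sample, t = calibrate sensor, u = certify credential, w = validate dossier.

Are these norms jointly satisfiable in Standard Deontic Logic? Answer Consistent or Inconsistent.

Consistent

Premise 7 is O(¬t → m); even if O(m) held, inferring O(¬t) would be affirming the consequent — invalid.
So O(¬t) is not derivable, and the apparent clash with O(t) does not arise.
A world satisfying every obligation exists (e.g. a=false, b=false, d=false, h=false, k=true, m=true, p=true, q=false, r=false, t=true, u=false, w=false); no atom is both obligatory and forbidden, so the set is consistent.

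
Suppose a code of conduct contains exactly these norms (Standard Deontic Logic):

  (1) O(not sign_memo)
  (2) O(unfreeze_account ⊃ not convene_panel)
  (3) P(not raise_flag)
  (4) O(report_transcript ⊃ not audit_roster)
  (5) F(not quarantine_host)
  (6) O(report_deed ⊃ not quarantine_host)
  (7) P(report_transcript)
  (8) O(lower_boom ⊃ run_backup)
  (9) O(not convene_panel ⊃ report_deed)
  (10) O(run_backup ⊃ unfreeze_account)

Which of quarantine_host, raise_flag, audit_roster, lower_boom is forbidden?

lower_boom

Premise 5 is F(not quarantine_host), i.e. O(quarantine_host).
The contrapositive of premise 6 (O(report_deed ⊃ not quarantine_host)) is O(quarantine_host ⊃ not report_deed), and O(quarantine_host) is already established, so O(not report_deed).
The contrapositive of premise 9 (O(not convene_panel ⊃ report_deed)) is O(not report_deed ⊃ convene_panel), and O(not report_deed) is already established, so O(convene_panel).
The contrapositive of premise 2 (O(unfreeze_account ⊃ not convene_panel)) is O(convene_panel ⊃ not unfreeze_account), and O(convene_panel) is already established, so O(not unfreeze_account).
Premise 10, O(run_backup ⊃ unfreeze_account), contraposes to O(not unfreeze_account ⊃ not run_backup); with O(not unfreeze_account) we get O(not run_backup).
Premise 8, O(lower_boom ⊃ run_backup), contraposes to O(not run_backup ⊃ not lower_boom); with O(not run_backup) we get O(not lower_boom).
So O(not lower_boom) holds, i.e. lower_boom is forbidden. None of the other listed options is forbidden under the premises.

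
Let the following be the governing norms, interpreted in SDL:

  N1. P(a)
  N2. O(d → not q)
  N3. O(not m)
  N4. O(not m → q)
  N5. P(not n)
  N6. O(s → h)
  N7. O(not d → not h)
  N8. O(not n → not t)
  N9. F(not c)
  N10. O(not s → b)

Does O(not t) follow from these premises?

Premise 8 is O(not n → not t), but O(not n) is not derivable from the premises (the permission P(not n) asserts only not O(n), not O(not n)), so it does not yield O(not t).
No other premise forces O(not t). An ideal world satisfying every premise can still have not t false, so O(not t) is not derivable.

No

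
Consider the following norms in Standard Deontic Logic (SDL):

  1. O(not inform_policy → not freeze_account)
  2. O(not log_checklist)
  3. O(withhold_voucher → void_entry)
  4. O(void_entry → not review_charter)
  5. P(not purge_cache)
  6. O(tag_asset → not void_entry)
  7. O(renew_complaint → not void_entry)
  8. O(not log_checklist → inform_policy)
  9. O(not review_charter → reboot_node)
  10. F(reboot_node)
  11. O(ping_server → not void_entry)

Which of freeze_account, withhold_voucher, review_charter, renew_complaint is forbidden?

withhold_voucher

Premise 10 is F(reboot_node), i.e. O(not reboot_node).
The contrapositive of premise 9 (O(not review_charter → reboot_node)) is O(not reboot_node → review_charter), and O(not reboot_node) is already established, so O(review_charter).
The contrapositive of premise 4 (O(void_entry → not review_charter)) is O(review_charter → not void_entry), and O(review_charter) is already established, so O(not void_entry).
Premise 3 is O(withhold_voucher → void_entry); contrapositively O(not void_entry → not withhold_voucher). Since O(not void_entry) holds, K gives O(not withhold_voucher).
So O(not withhold_voucher) holds, i.e. withhold_voucher is forbidden. None of the other listed options is forbidden under the premises.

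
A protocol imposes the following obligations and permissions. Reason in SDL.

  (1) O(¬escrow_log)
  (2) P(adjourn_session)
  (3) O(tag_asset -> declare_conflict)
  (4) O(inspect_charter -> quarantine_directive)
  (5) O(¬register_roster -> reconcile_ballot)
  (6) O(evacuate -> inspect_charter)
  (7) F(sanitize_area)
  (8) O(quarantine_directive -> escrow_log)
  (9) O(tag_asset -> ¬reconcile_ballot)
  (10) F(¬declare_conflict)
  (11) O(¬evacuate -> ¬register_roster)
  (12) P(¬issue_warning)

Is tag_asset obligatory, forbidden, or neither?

Forbidden

Premise 1 states O(¬escrow_log) outright.
Premise 8, O(quarantine_directive -> escrow_log), contraposes to O(¬escrow_log -> ¬quarantine_directive); with O(¬escrow_log) we get O(¬quarantine_directive).
Premise 4, O(inspect_charter -> quarantine_directive), contraposes to O(¬quarantine_directive -> ¬inspect_charter); with O(¬quarantine_directive) we get O(¬inspect_charter).
The contrapositive of premise 6 (O(evacuate -> inspect_charter)) is O(¬inspect_charter -> ¬evacuate), and O(¬inspect_charter) is already established, so O(¬evacuate).
From O(¬evacuate) and premise 11, O(¬evacuate -> ¬register_roster), we obtain O(¬register_roster).
With premise 5, O(¬register_roster -> reconcile_ballot), the K-axiom yields O(reconcile_ballot).
Premise 9 is O(tag_asset -> ¬reconcile_ballot); contrapositively O(reconcile_ballot -> ¬tag_asset). Since O(reconcile_ballot) holds, K gives O(¬tag_asset).
Premises 2, 3, 7, 10, 12 do not contribute to this derivation.
Thus O(¬tag_asset), which is F(tag_asset): tag_asset is forbidden.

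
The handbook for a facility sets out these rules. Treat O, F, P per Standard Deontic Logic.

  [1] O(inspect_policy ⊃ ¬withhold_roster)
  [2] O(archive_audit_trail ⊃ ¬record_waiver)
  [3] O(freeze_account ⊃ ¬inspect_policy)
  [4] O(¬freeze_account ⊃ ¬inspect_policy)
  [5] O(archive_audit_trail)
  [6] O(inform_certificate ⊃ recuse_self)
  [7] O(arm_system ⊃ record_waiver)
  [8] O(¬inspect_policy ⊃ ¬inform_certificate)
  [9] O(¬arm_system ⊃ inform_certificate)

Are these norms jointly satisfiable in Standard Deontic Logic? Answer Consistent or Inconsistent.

By case analysis on ¬freeze_account: premise 4 gives O(¬freeze_account ⊃ ¬inspect_policy) and premise 3 gives O(freeze_account ⊃ ¬inspect_policy), so O(¬inspect_policy) either way.
With premise 8, O(¬inspect_policy ⊃ ¬inform_certificate), the K-axiom yields O(¬inform_certificate).
The contrapositive of premise 9 (O(¬arm_system ⊃ inform_certificate)) is O(¬inform_certificate ⊃ arm_system), and O(¬inform_certificate) is already established, so O(arm_system).
Applying K to premise 7 (O(arm_system ⊃ record_waiver)) and O(arm_system) yields O(record_waiver).
Premise 2, O(archive_audit_trail ⊃ ¬record_waiver), contraposes to O(record_waiver ⊃ ¬archive_audit_trail); with O(record_waiver) we get O(¬archive_audit_trail).
Yet premise 5 states O(archive_audit_trail).
We now have both O(¬archive_audit_trail) and O(archive_audit_trail) — archive_audit_trail is simultaneously obligatory and forbidden, violating the D-axiom.

Inconsistent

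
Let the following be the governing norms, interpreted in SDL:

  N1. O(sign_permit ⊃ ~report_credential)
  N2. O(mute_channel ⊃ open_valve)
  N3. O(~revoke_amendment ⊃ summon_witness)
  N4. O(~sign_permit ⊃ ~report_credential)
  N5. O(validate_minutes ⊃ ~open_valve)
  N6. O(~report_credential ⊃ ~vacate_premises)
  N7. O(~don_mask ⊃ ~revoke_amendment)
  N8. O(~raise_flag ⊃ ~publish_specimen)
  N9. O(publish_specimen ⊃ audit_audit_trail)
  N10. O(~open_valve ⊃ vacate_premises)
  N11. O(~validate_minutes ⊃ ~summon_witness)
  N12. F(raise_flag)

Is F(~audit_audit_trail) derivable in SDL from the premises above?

Premise 9 is O(publish_specimen ⊃ audit_audit_trail), but O(publish_specimen) is not derivable from the premises, so it does not yield O(audit_audit_trail).
No other premise forces O(audit_audit_trail). An ideal world satisfying every premise can still have ~audit_audit_trail true, so F(~audit_audit_trail) is not derivable.

No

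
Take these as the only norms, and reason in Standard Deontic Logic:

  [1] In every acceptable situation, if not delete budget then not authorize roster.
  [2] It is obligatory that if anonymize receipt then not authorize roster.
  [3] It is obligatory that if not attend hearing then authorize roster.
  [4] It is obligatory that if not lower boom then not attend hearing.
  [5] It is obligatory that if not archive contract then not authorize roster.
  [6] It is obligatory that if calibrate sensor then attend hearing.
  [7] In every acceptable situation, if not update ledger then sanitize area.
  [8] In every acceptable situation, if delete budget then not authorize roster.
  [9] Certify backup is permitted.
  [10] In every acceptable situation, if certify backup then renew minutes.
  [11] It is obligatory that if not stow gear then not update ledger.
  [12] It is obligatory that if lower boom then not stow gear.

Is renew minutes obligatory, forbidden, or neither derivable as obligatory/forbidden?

Premise 10 is O(certify_backup → renew_minutes), but O(certify_backup) is not derivable from the premises (the permission P(certify_backup) asserts only ¬O(¬certify_backup), not O(certify_backup)), so it does not yield O(renew_minutes).
No premise or chain of K-axiom applications forces O(renew_minutes), and none forces O(¬renew_minutes). So renew_minutes is neither obligatory nor forbidden under these norms.

Neither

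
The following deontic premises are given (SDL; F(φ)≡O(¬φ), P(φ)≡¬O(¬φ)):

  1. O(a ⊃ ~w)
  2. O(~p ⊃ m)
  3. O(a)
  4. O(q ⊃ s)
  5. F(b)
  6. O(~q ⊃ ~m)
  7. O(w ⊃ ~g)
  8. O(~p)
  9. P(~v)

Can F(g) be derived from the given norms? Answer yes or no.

No

Premise 7 is O(w ⊃ ~g), but O(w) is not derivable from the premises, so it does not yield O(~g).
No other premise forces O(~g). An ideal world satisfying every premise can still have g true, so F(g) is not derivable.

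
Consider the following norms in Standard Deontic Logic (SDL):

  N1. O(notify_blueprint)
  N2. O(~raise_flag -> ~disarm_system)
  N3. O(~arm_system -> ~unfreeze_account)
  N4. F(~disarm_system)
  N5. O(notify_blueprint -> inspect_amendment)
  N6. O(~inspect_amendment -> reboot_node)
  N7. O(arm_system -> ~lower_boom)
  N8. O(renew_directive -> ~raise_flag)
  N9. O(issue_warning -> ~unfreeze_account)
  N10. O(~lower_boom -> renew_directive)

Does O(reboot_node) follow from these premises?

Premise 6 is O(~inspect_amendment -> reboot_node), but O(~inspect_amendment) is not derivable from the premises, so it does not yield O(reboot_node).
No other premise forces O(reboot_node). An ideal world satisfying every premise can still have reboot_node false, so O(reboot_node) is not derivable.

No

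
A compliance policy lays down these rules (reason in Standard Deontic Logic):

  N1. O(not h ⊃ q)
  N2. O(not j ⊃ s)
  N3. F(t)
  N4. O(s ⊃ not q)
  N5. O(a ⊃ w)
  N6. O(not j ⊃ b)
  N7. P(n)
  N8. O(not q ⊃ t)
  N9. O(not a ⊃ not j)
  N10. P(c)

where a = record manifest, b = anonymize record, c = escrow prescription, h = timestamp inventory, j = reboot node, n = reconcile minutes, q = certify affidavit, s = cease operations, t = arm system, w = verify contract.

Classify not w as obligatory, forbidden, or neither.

Premise 3 is F(t), i.e. O(not t).
The contrapositive of premise 8 (O(not q ⊃ t)) is O(not t ⊃ q), and O(not t) is already established, so O(q).
The contrapositive of premise 4 (O(s ⊃ not q)) is O(q ⊃ not s), and O(q) is already established, so O(not s).
The contrapositive of premise 2 (O(not j ⊃ s)) is O(not s ⊃ j), and O(not s) is already established, so O(j).
Premise 9, O(not a ⊃ not j), contraposes to O(j ⊃ a); with O(j) we get O(a).
With premise 5, O(a ⊃ w), the K-axiom yields O(w).
Premises 1, 6, 7, 10 do not contribute to this derivation.
Thus O(w), which is F(not w): not w is forbidden.

Forbidden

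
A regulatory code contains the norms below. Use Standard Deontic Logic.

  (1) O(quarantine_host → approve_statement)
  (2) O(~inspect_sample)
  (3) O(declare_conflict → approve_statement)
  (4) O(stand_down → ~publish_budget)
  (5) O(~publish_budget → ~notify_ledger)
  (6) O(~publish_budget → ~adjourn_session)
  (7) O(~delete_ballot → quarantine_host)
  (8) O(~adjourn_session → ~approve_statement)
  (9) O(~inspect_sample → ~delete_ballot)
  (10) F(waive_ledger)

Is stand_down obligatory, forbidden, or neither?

Premise 2 states O(~inspect_sample) outright.
Premise 9 is O(~inspect_sample → ~delete_ballot); since O(~inspect_sample), deontic closure gives O(~delete_ballot).
With premise 7, O(~delete_ballot → quarantine_host), the K-axiom yields O(quarantine_host).
Premise 1 is O(quarantine_host → approve_statement); since O(quarantine_host), deontic closure gives O(approve_statement).
The contrapositive of premise 8 (O(~adjourn_session → ~approve_statement)) is O(approve_statement → adjourn_session), and O(approve_statement) is already established, so O(adjourn_session).
Premise 6 is O(~publish_budget → ~adjourn_session); contrapositively O(adjourn_session → publish_budget). Since O(adjourn_session) holds, K gives O(publish_budget).
Premise 4, O(stand_down → ~publish_budget), contraposes to O(publish_budget → ~stand_down); with O(publish_budget) we get O(~stand_down).
Premises 3, 5, 10 do not contribute to this derivation.
Thus O(~stand_down), which is F(stand_down): stand_down is forbidden.

Forbidden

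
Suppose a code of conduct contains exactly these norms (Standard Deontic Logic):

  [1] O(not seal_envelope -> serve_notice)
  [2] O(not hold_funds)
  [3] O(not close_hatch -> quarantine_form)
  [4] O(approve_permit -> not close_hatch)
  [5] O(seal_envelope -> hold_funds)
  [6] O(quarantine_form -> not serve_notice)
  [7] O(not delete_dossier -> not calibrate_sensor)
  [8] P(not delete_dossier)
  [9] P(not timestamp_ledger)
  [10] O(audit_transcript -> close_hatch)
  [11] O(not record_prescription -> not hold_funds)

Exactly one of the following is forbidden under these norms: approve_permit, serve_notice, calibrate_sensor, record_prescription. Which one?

approve_permit

Premise 2 gives O(not hold_funds).
Premise 5, O(seal_envelope -> hold_funds), contraposes to O(not hold_funds -> not seal_envelope); with O(not hold_funds) we get O(not seal_envelope).
With premise 1, O(not seal_envelope -> serve_notice), the K-axiom yields O(serve_notice).
Premise 6, O(quarantine_form -> not serve_notice), contraposes to O(serve_notice -> not quarantine_form); with O(serve_notice) we get O(not quarantine_form).
Premise 3 is O(not close_hatch -> quarantine_form); contrapositively O(not quarantine_form -> close_hatch). Since O(not quarantine_form) holds, K gives O(close_hatch).
Premise 4 is O(approve_permit -> not close_hatch); contrapositively O(close_hatch -> not approve_permit). Since O(close_hatch) holds, K gives O(not approve_permit).
So O(not approve_permit) holds, i.e. approve_permit is forbidden. None of the other listed options is forbidden under the premises.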